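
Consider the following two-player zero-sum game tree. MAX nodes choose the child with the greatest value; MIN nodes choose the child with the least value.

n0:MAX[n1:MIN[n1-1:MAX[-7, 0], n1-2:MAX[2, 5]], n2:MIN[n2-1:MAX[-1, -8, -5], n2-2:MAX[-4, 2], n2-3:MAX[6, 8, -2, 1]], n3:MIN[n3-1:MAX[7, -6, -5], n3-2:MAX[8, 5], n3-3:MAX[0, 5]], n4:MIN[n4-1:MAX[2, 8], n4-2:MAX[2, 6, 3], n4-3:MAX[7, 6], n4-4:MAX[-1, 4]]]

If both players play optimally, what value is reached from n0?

5

n1-1 (MAX): max(-7, 0) = 0
n1-2 (MAX): max(2, 5) = 5
n1 (MIN): min(0, 5) = 0
n2-1 (MAX): max(-1, -8, -5) = -1
n2-2 (MAX): max(-4, 2) = 2
n2-3 (MAX): max(6, 8, -2, 1) = 8
n2 (MIN): min(-1, 2, 8) = -1
n3-1 (MAX): max(7, -6, -5) = 7
n3-2 (MAX): max(8, 5) = 8
n3-3 (MAX): max(0, 5) = 5
n3 (MIN): min(7, 8, 5) = 5
n4-1 (MAX): max(2, 8) = 8
n4-2 (MAX): max(2, 6, 3) = 6
n4-3 (MAX): max(7, 6) = 7
n4-4 (MAX): max(-1, 4) = 4
n4 (MIN): min(8, 6, 7, 4) = 4
n0 (MAX): max(0, -1, 5, 4) = 5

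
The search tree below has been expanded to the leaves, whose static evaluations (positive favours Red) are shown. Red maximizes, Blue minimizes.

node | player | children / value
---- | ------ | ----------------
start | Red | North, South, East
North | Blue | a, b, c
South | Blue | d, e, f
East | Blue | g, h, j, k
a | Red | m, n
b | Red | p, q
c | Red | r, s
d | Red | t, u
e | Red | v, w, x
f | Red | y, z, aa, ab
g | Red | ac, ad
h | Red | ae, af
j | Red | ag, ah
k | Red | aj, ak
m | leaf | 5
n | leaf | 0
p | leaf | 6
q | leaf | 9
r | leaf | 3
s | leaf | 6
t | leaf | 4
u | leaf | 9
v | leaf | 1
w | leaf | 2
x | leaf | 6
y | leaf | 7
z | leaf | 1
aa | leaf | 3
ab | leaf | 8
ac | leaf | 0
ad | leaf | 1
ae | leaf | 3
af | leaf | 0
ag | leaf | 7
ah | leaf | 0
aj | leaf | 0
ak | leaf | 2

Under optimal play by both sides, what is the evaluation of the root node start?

6

a (Red): max(5, 0) = 5
b (Red): max(6, 9) = 9
c (Red): max(3, 6) = 6
North (Blue): min(5, 9, 6) = 5
d (Red): max(4, 9) = 9
e (Red): max(1, 2, 6) = 6
f (Red): max(7, 1, 3, 8) = 8
South (Blue): min(9, 6, 8) = 6
g (Red): max(0, 1) = 1
h (Red): max(3, 0) = 3
j (Red): max(7, 0) = 7
k (Red): max(0, 2) = 2
East (Blue): min(1, 3, 7, 2) = 1
start (Red): max(5, 6, 1) = 6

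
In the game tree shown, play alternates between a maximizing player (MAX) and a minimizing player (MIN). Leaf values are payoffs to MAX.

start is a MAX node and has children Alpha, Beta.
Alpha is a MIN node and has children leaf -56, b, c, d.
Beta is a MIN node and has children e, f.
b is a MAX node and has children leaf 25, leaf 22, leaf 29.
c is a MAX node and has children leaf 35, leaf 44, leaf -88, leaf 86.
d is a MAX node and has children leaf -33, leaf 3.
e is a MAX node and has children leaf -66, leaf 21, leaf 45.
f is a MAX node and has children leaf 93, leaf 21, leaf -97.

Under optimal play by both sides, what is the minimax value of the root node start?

b (MAX): max(25, 22, 29) = 29
c (MAX): max(35, 44, -88, 86) = 86
d (MAX): max(-33, 3) = 3
Alpha (MIN): min(-56, 29, 86, 3) = -56
e (MAX): max(-66, 21, 45) = 45
f (MAX): max(93, 21, -97) = 93
Beta (MIN): min(45, 93) = 45
start (MAX): max(-56, 45) = 45

45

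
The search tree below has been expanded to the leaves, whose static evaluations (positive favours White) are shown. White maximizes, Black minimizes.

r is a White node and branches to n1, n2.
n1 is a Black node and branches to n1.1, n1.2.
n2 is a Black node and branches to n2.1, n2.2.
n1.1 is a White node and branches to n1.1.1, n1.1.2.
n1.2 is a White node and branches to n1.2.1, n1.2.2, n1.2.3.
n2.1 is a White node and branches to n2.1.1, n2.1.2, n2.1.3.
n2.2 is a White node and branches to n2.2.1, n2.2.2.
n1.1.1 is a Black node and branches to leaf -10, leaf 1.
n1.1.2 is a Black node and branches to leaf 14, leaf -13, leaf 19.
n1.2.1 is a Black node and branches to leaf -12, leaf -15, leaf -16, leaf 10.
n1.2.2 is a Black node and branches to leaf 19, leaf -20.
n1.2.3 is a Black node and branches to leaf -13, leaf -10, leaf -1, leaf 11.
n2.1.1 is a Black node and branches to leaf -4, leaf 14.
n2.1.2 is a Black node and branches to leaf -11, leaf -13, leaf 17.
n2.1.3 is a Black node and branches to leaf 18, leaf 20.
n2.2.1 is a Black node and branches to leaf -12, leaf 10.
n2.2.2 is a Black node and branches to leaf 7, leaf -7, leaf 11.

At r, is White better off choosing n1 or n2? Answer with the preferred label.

n1.1.1 (Black): min(-10, 1) = -10
n1.1.2 (Black): min(14, -13, 19) = -13
n1.1 (White): max(-10, -13) = -10
n1.2.1 (Black): min(-12, -15, -16, 10) = -16
n1.2.2 (Black): min(19, -20) = -20
n1.2.3 (Black): min(-13, -10, -1, 11) = -13
n1.2 (White): max(-16, -20, -13) = -13
n1 (Black): min(-10, -13) = -13
n2.1.1 (Black): min(-4, 14) = -4
n2.1.2 (Black): min(-11, -13, 17) = -13
n2.1.3 (Black): min(18, 20) = 18
n2.1 (White): max(-4, -13, 18) = 18
n2.2.1 (Black): min(-12, 10) = -12
n2.2.2 (Black): min(7, -7, 11) = -7
n2.2 (White): max(-12, -7) = -7
n2 (Black): min(18, -7) = -7
White prefers the higher value; n1=-13, n2=-7. n2 is better since -7 > -13.

n2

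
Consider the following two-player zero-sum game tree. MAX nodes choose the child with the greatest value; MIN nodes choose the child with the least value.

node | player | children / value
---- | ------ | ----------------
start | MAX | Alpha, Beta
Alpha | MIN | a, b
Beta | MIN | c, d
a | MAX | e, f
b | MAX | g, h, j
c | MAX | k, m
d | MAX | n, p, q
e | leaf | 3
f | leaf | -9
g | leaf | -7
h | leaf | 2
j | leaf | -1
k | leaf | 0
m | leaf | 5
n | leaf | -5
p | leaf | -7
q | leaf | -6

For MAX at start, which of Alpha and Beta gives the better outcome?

Alpha

a (MAX): max(3, -9) = 3
b (MAX): max(-7, 2, -1) = 2
Alpha (MIN): min(3, 2) = 2
c (MAX): max(0, 5) = 5
d (MAX): max(-5, -7, -6) = -5
Beta (MIN): min(5, -5) = -5
MAX prefers the higher value; Alpha=2, Beta=-5. Alpha is better since 2 > -5.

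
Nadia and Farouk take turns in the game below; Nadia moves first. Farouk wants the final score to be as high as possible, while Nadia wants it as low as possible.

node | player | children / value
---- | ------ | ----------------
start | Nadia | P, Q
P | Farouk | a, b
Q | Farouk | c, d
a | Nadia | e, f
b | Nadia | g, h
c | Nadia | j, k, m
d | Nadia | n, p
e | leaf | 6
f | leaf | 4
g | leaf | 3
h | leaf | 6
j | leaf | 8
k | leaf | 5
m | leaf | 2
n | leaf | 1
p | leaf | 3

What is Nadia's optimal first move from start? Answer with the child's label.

Q

a (Nadia): min(6, 4) = 4
b (Nadia): min(3, 6) = 3
P (Farouk): max(4, 3) = 4
c (Nadia): min(8, 5, 2) = 2
d (Nadia): min(1, 3) = 1
Q (Farouk): max(2, 1) = 2
start (Nadia): min(4, 2) = 2
Nadia at start wants the lowest of {P=4, Q=2}, so chooses Q.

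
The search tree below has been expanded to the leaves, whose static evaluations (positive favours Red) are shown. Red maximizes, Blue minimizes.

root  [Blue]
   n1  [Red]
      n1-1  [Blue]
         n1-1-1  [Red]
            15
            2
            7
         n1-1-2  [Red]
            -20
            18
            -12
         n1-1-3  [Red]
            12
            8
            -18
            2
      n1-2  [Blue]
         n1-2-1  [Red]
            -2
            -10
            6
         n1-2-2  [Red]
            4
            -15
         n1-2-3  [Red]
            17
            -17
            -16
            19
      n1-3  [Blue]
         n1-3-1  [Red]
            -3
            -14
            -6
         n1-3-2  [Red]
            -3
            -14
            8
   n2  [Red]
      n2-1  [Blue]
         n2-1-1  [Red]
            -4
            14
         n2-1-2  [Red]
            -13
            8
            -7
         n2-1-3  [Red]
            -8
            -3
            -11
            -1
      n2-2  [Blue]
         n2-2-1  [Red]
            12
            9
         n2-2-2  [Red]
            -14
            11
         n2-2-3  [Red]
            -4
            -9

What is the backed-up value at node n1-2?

n1-2-1 (Red): max(-2, -10, 6) = 6
n1-2-2 (Red): max(4, -15) = 4
n1-2-3 (Red): max(17, -17, -16, 19) = 19
n1-2 (Blue): min(6, 4, 19) = 4

4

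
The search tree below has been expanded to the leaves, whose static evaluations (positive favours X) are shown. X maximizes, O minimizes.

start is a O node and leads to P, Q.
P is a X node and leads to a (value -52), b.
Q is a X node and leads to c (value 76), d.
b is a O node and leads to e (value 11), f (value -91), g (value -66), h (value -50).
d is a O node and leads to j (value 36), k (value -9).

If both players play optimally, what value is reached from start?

-52

b (O): min(11, -91, -66, -50) = -91
P (X): max(-52, -91) = -52
d (O): min(36, -9) = -9
Q (X): max(76, -9) = 76
start (O): min(-52, 76) = -52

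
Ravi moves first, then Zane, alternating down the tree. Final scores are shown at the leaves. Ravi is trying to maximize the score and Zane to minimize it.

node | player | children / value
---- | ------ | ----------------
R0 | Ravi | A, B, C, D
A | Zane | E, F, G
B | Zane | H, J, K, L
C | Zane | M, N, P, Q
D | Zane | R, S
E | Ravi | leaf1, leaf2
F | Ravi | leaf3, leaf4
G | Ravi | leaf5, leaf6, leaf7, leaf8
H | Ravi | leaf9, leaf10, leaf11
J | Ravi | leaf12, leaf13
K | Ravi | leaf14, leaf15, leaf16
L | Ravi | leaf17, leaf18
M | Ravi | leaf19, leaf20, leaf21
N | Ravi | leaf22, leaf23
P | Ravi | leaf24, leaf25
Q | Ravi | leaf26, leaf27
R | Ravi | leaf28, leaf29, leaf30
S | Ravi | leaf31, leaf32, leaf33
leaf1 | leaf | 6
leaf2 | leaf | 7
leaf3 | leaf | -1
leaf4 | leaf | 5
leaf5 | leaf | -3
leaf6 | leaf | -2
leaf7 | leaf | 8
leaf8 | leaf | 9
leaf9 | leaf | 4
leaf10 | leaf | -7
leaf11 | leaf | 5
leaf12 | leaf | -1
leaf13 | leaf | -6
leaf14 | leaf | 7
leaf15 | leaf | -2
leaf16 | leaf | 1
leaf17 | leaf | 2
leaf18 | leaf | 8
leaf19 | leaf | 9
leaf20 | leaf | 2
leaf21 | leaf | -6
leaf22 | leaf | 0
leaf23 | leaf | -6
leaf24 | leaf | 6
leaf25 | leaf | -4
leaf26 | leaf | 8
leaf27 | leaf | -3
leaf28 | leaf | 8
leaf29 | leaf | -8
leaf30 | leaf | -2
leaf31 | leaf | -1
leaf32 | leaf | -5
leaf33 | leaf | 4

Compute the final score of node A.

E (Ravi): max(6, 7) = 7
F (Ravi): max(-1, 5) = 5
G (Ravi): max(-3, -2, 8, 9) = 9
A (Zane): min(7, 5, 9) = 5

5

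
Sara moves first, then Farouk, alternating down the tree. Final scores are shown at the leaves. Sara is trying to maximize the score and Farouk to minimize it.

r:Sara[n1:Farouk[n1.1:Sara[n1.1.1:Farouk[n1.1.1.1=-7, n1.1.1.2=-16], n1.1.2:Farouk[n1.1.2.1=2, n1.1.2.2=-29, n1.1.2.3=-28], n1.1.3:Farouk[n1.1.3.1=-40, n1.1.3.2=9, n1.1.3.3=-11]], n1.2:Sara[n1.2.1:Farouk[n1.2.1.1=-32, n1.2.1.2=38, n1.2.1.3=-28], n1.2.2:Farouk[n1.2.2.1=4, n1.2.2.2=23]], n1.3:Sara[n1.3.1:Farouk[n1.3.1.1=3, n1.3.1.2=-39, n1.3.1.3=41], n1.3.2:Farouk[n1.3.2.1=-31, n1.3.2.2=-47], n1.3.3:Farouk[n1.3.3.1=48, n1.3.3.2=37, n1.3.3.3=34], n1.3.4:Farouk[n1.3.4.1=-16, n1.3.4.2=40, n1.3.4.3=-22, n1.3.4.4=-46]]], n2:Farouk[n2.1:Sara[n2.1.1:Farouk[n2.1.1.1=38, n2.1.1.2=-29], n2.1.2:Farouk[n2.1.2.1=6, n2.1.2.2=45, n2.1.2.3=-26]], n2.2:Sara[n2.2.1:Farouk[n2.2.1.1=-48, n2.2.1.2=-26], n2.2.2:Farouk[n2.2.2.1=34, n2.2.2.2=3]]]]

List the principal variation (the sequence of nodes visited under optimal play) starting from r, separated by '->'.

r -> n1 -> n1.1 -> n1.1.1 -> n1.1.1.2

n1.1.1 (Farouk): min(-7, -16) = -16
n1.1.2 (Farouk): min(2, -29, -28) = -29
n1.1.3 (Farouk): min(-40, 9, -11) = -40
n1.1 (Sara): max(-16, -29, -40) = -16
n1.2.1 (Farouk): min(-32, 38, -28) = -32
n1.2.2 (Farouk): min(4, 23) = 4
n1.2 (Sara): max(-32, 4) = 4
n1.3.1 (Farouk): min(3, -39, 41) = -39
n1.3.2 (Farouk): min(-31, -47) = -47
n1.3.3 (Farouk): min(48, 37, 34) = 34
n1.3.4 (Farouk): min(-16, 40, -22, -46) = -46
n1.3 (Sara): max(-39, -47, 34, -46) = 34
n1 (Farouk): min(-16, 4, 34) = -16
n2.1.1 (Farouk): min(38, -29) = -29
n2.1.2 (Farouk): min(6, 45, -26) = -26
n2.1 (Sara): max(-29, -26) = -26
n2.2.1 (Farouk): min(-48, -26) = -48
n2.2.2 (Farouk): min(34, 3) = 3
n2.2 (Sara): max(-48, 3) = 3
n2 (Farouk): min(-26, 3) = -26
r (Sara): max(-16, -26) = -16
At r, Sara picks n1 (highest: -16).
At n1, Farouk picks n1.1 (lowest: -16).
At n1.1, Sara picks n1.1.1 (highest: -16).
At n1.1.1, Farouk picks n1.1.1.2 (lowest: -16).
Terminal value -16.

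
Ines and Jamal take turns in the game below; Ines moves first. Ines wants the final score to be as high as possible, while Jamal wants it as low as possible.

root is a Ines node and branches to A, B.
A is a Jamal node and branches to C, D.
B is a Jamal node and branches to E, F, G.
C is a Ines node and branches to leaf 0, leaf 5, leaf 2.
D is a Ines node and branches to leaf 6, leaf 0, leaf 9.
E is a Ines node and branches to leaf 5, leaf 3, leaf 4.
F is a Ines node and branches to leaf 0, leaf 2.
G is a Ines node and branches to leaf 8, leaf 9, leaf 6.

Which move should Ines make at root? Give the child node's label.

A

C (Ines): max(0, 5, 2) = 5
D (Ines): max(6, 0, 9) = 9
A (Jamal): min(5, 9) = 5
E (Ines): max(5, 3, 4) = 5
F (Ines): max(0, 2) = 2
G (Ines): max(8, 9, 6) = 9
B (Jamal): min(5, 2, 9) = 2
root (Ines): max(5, 2) = 5
Ines at root wants the highest of {A=5, B=2}, so chooses A.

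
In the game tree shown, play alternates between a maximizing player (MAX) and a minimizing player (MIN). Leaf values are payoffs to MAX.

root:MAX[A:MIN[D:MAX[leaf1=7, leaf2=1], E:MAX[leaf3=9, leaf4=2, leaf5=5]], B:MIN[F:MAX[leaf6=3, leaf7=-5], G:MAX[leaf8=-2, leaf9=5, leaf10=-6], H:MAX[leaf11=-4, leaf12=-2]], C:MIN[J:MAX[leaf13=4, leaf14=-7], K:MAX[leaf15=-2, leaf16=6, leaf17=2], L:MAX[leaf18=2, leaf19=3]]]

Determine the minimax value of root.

D (MAX): max(7, 1) = 7
E (MAX): max(9, 2, 5) = 9
A (MIN): min(7, 9) = 7
F (MAX): max(3, -5) = 3
G (MAX): max(-2, 5, -6) = 5
H (MAX): max(-4, -2) = -2
B (MIN): min(3, 5, -2) = -2
J (MAX): max(4, -7) = 4
K (MAX): max(-2, 6, 2) = 6
L (MAX): max(2, 3) = 3
C (MIN): min(4, 6, 3) = 3
root (MAX): max(7, -2, 3) = 7

7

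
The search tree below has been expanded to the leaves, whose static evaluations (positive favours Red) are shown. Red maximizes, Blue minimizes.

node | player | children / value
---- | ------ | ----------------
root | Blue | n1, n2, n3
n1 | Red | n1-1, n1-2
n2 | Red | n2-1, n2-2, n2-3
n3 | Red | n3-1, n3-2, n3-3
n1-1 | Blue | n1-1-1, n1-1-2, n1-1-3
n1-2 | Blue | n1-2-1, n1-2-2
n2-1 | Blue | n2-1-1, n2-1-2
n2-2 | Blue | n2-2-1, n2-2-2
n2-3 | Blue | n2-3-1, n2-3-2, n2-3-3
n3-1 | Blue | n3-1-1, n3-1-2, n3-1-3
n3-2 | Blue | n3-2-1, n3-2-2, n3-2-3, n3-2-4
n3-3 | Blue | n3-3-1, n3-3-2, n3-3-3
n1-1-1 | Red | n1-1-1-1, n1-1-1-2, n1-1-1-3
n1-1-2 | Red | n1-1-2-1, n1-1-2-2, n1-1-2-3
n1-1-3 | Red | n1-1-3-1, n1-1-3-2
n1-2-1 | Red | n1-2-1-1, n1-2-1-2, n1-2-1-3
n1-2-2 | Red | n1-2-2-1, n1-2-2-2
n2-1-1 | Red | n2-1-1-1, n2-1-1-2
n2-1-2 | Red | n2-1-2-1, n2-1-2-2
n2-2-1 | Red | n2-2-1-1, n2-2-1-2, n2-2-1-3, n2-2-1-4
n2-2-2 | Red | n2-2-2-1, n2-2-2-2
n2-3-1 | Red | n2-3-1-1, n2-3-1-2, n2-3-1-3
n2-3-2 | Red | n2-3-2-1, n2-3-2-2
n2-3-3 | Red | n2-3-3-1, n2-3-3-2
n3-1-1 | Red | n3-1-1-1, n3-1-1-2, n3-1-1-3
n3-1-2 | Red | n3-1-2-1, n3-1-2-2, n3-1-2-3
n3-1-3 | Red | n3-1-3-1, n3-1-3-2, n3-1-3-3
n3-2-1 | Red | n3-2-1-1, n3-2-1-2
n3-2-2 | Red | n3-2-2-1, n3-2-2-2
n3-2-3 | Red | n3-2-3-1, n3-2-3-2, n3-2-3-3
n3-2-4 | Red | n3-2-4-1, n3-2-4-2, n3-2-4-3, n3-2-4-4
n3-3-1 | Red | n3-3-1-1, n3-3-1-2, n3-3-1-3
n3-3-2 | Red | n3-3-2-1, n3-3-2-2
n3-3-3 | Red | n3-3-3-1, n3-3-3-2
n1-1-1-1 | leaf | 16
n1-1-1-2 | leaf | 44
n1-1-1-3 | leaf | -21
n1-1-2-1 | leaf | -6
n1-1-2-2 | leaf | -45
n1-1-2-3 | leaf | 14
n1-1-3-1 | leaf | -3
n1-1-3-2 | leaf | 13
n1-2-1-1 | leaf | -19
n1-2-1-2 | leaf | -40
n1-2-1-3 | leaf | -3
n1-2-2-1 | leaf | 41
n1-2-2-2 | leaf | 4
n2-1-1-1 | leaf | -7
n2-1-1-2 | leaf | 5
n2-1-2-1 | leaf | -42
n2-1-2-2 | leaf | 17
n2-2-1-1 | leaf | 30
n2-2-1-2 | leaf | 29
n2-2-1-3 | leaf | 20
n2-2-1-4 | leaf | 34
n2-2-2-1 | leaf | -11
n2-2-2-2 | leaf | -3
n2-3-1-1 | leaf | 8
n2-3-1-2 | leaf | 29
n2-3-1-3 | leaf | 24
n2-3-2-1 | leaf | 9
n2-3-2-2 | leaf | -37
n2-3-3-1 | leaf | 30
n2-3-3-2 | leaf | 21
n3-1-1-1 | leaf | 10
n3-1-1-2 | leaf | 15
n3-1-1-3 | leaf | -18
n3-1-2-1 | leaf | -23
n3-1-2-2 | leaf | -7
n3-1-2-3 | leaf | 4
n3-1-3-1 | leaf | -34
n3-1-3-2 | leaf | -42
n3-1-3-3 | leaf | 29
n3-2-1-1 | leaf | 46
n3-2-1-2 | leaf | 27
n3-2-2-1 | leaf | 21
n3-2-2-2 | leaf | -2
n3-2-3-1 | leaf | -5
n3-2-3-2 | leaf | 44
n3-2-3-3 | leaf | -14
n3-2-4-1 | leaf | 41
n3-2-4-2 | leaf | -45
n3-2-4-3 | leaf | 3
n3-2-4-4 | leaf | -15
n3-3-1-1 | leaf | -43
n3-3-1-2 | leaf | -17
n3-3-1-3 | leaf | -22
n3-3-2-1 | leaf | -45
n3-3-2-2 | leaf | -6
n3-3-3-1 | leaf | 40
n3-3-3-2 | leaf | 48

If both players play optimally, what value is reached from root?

9

n1-1-1 (Red): max(16, 44, -21) = 44
n1-1-2 (Red): max(-6, -45, 14) = 14
n1-1-3 (Red): max(-3, 13) = 13
n1-1 (Blue): min(44, 14, 13) = 13
n1-2-1 (Red): max(-19, -40, -3) = -3
n1-2-2 (Red): max(41, 4) = 41
n1-2 (Blue): min(-3, 41) = -3
n1 (Red): max(13, -3) = 13
n2-1-1 (Red): max(-7, 5) = 5
n2-1-2 (Red): max(-42, 17) = 17
n2-1 (Blue): min(5, 17) = 5
n2-2-1 (Red): max(30, 29, 20, 34) = 34
n2-2-2 (Red): max(-11, -3) = -3
n2-2 (Blue): min(34, -3) = -3
n2-3-1 (Red): max(8, 29, 24) = 29
n2-3-2 (Red): max(9, -37) = 9
n2-3-3 (Red): max(30, 21) = 30
n2-3 (Blue): min(29, 9, 30) = 9
n2 (Red): max(5, -3, 9) = 9
n3-1-1 (Red): max(10, 15, -18) = 15
n3-1-2 (Red): max(-23, -7, 4) = 4
n3-1-3 (Red): max(-34, -42, 29) = 29
n3-1 (Blue): min(15, 4, 29) = 4
n3-2-1 (Red): max(46, 27) = 46
n3-2-2 (Red): max(21, -2) = 21
n3-2-3 (Red): max(-5, 44, -14) = 44
n3-2-4 (Red): max(41, -45, 3, -15) = 41
n3-2 (Blue): min(46, 21, 44, 41) = 21
n3-3-1 (Red): max(-43, -17, -22) = -17
n3-3-2 (Red): max(-45, -6) = -6
n3-3-3 (Red): max(40, 48) = 48
n3-3 (Blue): min(-17, -6, 48) = -17
n3 (Red): max(4, 21, -17) = 21
root (Blue): min(13, 9, 21) = 9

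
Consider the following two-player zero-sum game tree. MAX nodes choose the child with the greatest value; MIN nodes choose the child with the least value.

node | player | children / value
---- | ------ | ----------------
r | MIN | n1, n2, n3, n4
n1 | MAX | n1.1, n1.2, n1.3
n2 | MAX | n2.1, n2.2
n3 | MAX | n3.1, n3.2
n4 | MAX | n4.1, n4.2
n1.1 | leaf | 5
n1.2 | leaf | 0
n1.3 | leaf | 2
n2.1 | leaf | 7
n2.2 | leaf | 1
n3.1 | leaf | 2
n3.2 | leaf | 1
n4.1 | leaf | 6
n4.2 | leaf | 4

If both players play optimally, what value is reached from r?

n1 (MAX): max(5, 0, 2) = 5
n2 (MAX): max(7, 1) = 7
n3 (MAX): max(2, 1) = 2
n4 (MAX): max(6, 4) = 6
r (MIN): min(5, 7, 2, 6) = 2

2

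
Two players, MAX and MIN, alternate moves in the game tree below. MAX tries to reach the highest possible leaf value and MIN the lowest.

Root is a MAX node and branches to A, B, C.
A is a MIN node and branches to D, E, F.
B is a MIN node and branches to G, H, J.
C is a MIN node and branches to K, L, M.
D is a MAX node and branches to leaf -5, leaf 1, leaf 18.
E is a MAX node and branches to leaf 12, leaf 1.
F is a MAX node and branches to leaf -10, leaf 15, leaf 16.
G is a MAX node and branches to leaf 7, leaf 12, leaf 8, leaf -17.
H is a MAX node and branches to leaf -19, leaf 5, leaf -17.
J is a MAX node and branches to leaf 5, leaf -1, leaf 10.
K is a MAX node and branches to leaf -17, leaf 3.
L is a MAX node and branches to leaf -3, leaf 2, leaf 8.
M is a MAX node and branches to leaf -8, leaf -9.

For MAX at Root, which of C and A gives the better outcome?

A

K (MAX): max(-17, 3) = 3
L (MAX): max(-3, 2, 8) = 8
M (MAX): max(-8, -9) = -8
C (MIN): min(3, 8, -8) = -8
D (MAX): max(-5, 1, 18) = 18
E (MAX): max(12, 1) = 12
F (MAX): max(-10, 15, 16) = 16
A (MIN): min(18, 12, 16) = 12
MAX prefers the higher value; C=-8, A=12. A is better since 12 > -8.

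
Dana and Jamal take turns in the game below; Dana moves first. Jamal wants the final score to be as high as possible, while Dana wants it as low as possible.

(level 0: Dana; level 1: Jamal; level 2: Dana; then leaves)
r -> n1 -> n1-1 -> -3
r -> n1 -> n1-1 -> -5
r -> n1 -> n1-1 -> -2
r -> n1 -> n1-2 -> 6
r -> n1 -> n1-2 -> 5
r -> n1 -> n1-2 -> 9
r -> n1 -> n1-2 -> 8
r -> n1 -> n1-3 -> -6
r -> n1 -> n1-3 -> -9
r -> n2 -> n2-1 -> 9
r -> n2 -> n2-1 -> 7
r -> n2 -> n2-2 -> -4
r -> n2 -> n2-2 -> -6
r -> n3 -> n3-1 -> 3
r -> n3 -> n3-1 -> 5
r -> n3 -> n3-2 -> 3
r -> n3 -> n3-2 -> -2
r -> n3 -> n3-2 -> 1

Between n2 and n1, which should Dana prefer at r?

n2-1 (Dana): min(9, 7) = 7
n2-2 (Dana): min(-4, -6) = -6
n2 (Jamal): max(7, -6) = 7
n1-1 (Dana): min(-3, -5, -2) = -5
n1-2 (Dana): min(6, 5, 9, 8) = 5
n1-3 (Dana): min(-6, -9) = -9
n1 (Jamal): max(-5, 5, -9) = 5
Dana prefers the lower value; n2=7, n1=5. n1 is better since 5 < 7.

n1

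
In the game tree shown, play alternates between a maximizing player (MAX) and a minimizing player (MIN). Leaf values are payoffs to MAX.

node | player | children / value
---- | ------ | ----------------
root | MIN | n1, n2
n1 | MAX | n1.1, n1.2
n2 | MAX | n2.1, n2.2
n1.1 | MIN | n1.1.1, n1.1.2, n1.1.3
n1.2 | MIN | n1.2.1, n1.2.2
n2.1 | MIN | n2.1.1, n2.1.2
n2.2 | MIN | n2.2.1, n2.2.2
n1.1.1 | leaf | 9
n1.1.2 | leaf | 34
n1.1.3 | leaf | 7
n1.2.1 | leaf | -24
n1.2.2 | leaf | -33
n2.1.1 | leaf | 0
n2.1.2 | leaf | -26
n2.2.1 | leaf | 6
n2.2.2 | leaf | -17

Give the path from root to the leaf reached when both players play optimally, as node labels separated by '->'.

n1.1 (MIN): min(9, 34, 7) = 7
n1.2 (MIN): min(-24, -33) = -33
n1 (MAX): max(7, -33) = 7
n2.1 (MIN): min(0, -26) = -26
n2.2 (MIN): min(6, -17) = -17
n2 (MAX): max(-26, -17) = -17
root (MIN): min(7, -17) = -17
At root, MIN picks n2 (lowest: -17).
At n2, MAX picks n2.2 (highest: -17).
At n2.2, MIN picks n2.2.2 (lowest: -17).
Terminal value -17.

root -> n2 -> n2.2 -> n2.2.2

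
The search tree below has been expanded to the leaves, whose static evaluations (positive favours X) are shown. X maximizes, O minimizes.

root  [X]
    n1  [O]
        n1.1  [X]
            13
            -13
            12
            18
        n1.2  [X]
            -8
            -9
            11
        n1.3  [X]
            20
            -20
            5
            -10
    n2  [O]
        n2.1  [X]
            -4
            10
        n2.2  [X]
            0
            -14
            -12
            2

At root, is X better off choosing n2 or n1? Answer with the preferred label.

n2.1 (X): max(-4, 10) = 10
n2.2 (X): max(0, -14, -12, 2) = 2
n2 (O): min(10, 2) = 2
n1.1 (X): max(13, -13, 12, 18) = 18
n1.2 (X): max(-8, -9, 11) = 11
n1.3 (X): max(20, -20, 5, -10) = 20
n1 (O): min(18, 11, 20) = 11
X prefers the higher value; n2=2, n1=11. n1 is better since 11 > 2.

n1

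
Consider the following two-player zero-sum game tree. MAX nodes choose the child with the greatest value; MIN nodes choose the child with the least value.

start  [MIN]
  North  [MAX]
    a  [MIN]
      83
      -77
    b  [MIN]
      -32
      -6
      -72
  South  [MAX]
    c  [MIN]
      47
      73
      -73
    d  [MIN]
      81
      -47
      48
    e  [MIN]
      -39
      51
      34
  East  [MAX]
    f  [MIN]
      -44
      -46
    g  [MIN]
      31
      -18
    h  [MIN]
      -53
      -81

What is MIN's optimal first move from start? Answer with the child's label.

North

a (MIN): min(83, -77) = -77
b (MIN): min(-32, -6, -72) = -72
North (MAX): max(-77, -72) = -72
c (MIN): min(47, 73, -73) = -73
d (MIN): min(81, -47, 48) = -47
e (MIN): min(-39, 51, 34) = -39
South (MAX): max(-73, -47, -39) = -39
f (MIN): min(-44, -46) = -46
g (MIN): min(31, -18) = -18
h (MIN): min(-53, -81) = -81
East (MAX): max(-46, -18, -81) = -18
start (MIN): min(-72, -39, -18) = -72
MIN at start wants the lowest of {North=-72, South=-39, East=-18}, so chooses North.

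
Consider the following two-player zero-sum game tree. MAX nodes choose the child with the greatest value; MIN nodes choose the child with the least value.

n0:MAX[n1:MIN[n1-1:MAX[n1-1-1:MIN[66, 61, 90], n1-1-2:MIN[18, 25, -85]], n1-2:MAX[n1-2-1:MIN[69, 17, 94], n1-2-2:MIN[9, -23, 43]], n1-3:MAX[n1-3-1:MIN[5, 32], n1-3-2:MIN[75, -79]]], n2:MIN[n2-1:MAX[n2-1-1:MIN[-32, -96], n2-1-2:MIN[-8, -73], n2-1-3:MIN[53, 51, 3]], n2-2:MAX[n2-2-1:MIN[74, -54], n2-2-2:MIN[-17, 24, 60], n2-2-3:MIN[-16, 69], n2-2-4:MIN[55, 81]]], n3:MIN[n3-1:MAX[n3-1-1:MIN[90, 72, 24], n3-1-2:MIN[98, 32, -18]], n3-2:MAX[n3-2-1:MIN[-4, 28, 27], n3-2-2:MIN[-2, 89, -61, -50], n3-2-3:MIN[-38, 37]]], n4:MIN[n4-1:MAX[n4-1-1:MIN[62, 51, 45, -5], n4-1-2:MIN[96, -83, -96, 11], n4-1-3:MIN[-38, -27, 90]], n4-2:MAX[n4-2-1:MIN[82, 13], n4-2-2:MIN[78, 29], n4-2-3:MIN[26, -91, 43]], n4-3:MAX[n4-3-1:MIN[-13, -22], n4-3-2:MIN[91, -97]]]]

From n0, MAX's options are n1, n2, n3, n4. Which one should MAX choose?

n1-1-1 (MIN): min(66, 61, 90) = 61
n1-1-2 (MIN): min(18, 25, -85) = -85
n1-1 (MAX): max(61, -85) = 61
n1-2-1 (MIN): min(69, 17, 94) = 17
n1-2-2 (MIN): min(9, -23, 43) = -23
n1-2 (MAX): max(17, -23) = 17
n1-3-1 (MIN): min(5, 32) = 5
n1-3-2 (MIN): min(75, -79) = -79
n1-3 (MAX): max(5, -79) = 5
n1 (MIN): min(61, 17, 5) = 5
n2-1-1 (MIN): min(-32, -96) = -96
n2-1-2 (MIN): min(-8, -73) = -73
n2-1-3 (MIN): min(53, 51, 3) = 3
n2-1 (MAX): max(-96, -73, 3) = 3
n2-2-1 (MIN): min(74, -54) = -54
n2-2-2 (MIN): min(-17, 24, 60) = -17
n2-2-3 (MIN): min(-16, 69) = -16
n2-2-4 (MIN): min(55, 81) = 55
n2-2 (MAX): max(-54, -17, -16, 55) = 55
n2 (MIN): min(3, 55) = 3
n3-1-1 (MIN): min(90, 72, 24) = 24
n3-1-2 (MIN): min(98, 32, -18) = -18
n3-1 (MAX): max(24, -18) = 24
n3-2-1 (MIN): min(-4, 28, 27) = -4
n3-2-2 (MIN): min(-2, 89, -61, -50) = -61
n3-2-3 (MIN): min(-38, 37) = -38
n3-2 (MAX): max(-4, -61, -38) = -4
n3 (MIN): min(24, -4) = -4
n4-1-1 (MIN): min(62, 51, 45, -5) = -5
n4-1-2 (MIN): min(96, -83, -96, 11) = -96
n4-1-3 (MIN): min(-38, -27, 90) = -38
n4-1 (MAX): max(-5, -96, -38) = -5
n4-2-1 (MIN): min(82, 13) = 13
n4-2-2 (MIN): min(78, 29) = 29
n4-2-3 (MIN): min(26, -91, 43) = -91
n4-2 (MAX): max(13, 29, -91) = 29
n4-3-1 (MIN): min(-13, -22) = -22
n4-3-2 (MIN): min(91, -97) = -97
n4-3 (MAX): max(-22, -97) = -22
n4 (MIN): min(-5, 29, -22) = -22
n0 (MAX): max(5, 3, -4, -22) = 5
MAX at n0 wants the highest of {n1=5, n2=3, n3=-4, n4=-22}, so chooses n1.

n1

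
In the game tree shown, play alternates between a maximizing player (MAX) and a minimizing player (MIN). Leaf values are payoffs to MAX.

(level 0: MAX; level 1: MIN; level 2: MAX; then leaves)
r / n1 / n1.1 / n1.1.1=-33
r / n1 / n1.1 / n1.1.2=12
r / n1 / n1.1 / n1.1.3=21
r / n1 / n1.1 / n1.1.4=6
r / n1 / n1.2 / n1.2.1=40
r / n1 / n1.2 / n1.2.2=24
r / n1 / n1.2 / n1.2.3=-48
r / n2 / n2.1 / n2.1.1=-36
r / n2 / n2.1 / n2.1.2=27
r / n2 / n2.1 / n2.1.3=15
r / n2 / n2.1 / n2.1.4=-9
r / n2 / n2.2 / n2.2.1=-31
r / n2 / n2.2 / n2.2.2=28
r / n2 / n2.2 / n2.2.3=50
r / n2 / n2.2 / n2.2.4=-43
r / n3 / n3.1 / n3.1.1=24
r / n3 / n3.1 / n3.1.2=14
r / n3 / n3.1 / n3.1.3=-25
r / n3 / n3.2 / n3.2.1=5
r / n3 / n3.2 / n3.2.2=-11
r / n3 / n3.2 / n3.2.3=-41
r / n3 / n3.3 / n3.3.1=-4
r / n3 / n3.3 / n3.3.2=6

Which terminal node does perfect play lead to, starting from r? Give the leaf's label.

n1.1 (MAX): max(-33, 12, 21, 6) = 21
n1.2 (MAX): max(40, 24, -48) = 40
n1 (MIN): min(21, 40) = 21
n2.1 (MAX): max(-36, 27, 15, -9) = 27
n2.2 (MAX): max(-31, 28, 50, -43) = 50
n2 (MIN): min(27, 50) = 27
n3.1 (MAX): max(24, 14, -25) = 24
n3.2 (MAX): max(5, -11, -41) = 5
n3.3 (MAX): max(-4, 6) = 6
n3 (MIN): min(24, 5, 6) = 5
r (MAX): max(21, 27, 5) = 27
At r, MAX picks n2 (highest: 27).
At n2, MIN picks n2.1 (lowest: 27).
At n2.1, MAX picks n2.1.2 (highest: 27).
Terminal value 27.

n2.1.2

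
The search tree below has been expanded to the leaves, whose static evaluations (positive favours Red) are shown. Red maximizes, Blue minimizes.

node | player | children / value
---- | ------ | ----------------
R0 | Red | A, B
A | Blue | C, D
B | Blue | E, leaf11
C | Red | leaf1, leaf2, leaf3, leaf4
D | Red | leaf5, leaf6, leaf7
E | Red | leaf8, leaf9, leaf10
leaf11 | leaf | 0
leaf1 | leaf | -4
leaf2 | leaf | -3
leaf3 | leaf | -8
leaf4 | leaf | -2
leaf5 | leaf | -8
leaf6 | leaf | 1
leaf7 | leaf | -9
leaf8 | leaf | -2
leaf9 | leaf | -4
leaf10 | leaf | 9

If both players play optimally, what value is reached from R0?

C (Red): max(-4, -3, -8, -2) = -2
D (Red): max(-8, 1, -9) = 1
A (Blue): min(-2, 1) = -2
E (Red): max(-2, -4, 9) = 9
B (Blue): min(9, 0) = 0
R0 (Red): max(-2, 0) = 0

0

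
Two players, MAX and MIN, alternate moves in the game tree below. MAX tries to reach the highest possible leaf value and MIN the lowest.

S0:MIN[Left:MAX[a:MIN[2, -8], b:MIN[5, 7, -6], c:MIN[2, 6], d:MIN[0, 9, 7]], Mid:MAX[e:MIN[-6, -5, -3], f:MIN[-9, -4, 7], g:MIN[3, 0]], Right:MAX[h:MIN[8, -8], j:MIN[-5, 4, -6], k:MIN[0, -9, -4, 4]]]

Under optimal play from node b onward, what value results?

-6

b (MIN): min(5, 7, -6) = -6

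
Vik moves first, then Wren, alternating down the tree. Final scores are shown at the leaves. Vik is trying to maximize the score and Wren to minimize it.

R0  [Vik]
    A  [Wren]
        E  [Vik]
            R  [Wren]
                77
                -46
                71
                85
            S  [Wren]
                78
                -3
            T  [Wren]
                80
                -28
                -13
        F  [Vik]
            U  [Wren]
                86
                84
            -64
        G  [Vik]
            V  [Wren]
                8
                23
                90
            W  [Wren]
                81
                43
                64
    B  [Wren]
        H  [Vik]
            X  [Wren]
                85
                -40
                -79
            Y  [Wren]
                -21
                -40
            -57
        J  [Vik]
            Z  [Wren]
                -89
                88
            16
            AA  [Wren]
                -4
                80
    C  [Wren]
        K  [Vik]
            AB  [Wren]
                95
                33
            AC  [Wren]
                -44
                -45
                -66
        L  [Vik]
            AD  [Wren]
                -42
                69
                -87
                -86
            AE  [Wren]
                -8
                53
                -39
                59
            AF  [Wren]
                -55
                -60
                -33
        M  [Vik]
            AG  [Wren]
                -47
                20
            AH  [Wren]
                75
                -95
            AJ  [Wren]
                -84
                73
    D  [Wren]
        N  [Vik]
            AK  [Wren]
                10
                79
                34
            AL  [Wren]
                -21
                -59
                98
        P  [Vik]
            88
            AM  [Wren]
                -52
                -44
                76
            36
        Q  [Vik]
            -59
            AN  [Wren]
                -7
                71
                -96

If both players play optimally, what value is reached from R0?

R (Wren): min(77, -46, 71, 85) = -46
S (Wren): min(78, -3) = -3
T (Wren): min(80, -28, -13) = -28
E (Vik): max(-46, -3, -28) = -3
U (Wren): min(86, 84) = 84
F (Vik): max(84, -64) = 84
V (Wren): min(8, 23, 90) = 8
W (Wren): min(81, 43, 64) = 43
G (Vik): max(8, 43) = 43
A (Wren): min(-3, 84, 43) = -3
X (Wren): min(85, -40, -79) = -79
Y (Wren): min(-21, -40) = -40
H (Vik): max(-79, -40, -57) = -40
Z (Wren): min(-89, 88) = -89
AA (Wren): min(-4, 80) = -4
J (Vik): max(-89, 16, -4) = 16
B (Wren): min(-40, 16) = -40
AB (Wren): min(95, 33) = 33
AC (Wren): min(-44, -45, -66) = -66
K (Vik): max(33, -66) = 33
AD (Wren): min(-42, 69, -87, -86) = -87
AE (Wren): min(-8, 53, -39, 59) = -39
AF (Wren): min(-55, -60, -33) = -60
L (Vik): max(-87, -39, -60) = -39
AG (Wren): min(-47, 20) = -47
AH (Wren): min(75, -95) = -95
AJ (Wren): min(-84, 73) = -84
M (Vik): max(-47, -95, -84) = -47
C (Wren): min(33, -39, -47) = -47
AK (Wren): min(10, 79, 34) = 10
AL (Wren): min(-21, -59, 98) = -59
N (Vik): max(10, -59) = 10
AM (Wren): min(-52, -44, 76) = -52
P (Vik): max(88, -52, 36) = 88
AN (Wren): min(-7, 71, -96) = -96
Q (Vik): max(-59, -96) = -59
D (Wren): min(10, 88, -59) = -59
R0 (Vik): max(-3, -40, -47, -59) = -3

-3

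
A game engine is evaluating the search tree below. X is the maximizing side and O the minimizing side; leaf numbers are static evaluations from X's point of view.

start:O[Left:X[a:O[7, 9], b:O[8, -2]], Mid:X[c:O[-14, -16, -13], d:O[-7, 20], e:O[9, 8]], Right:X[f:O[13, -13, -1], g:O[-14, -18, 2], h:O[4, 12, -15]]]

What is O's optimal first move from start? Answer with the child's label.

Right

a (O): min(7, 9) = 7
b (O): min(8, -2) = -2
Left (X): max(7, -2) = 7
c (O): min(-14, -16, -13) = -16
d (O): min(-7, 20) = -7
e (O): min(9, 8) = 8
Mid (X): max(-16, -7, 8) = 8
f (O): min(13, -13, -1) = -13
g (O): min(-14, -18, 2) = -18
h (O): min(4, 12, -15) = -15
Right (X): max(-13, -18, -15) = -13
start (O): min(7, 8, -13) = -13
O at start wants the lowest of {Left=7, Mid=8, Right=-13}, so chooses Right.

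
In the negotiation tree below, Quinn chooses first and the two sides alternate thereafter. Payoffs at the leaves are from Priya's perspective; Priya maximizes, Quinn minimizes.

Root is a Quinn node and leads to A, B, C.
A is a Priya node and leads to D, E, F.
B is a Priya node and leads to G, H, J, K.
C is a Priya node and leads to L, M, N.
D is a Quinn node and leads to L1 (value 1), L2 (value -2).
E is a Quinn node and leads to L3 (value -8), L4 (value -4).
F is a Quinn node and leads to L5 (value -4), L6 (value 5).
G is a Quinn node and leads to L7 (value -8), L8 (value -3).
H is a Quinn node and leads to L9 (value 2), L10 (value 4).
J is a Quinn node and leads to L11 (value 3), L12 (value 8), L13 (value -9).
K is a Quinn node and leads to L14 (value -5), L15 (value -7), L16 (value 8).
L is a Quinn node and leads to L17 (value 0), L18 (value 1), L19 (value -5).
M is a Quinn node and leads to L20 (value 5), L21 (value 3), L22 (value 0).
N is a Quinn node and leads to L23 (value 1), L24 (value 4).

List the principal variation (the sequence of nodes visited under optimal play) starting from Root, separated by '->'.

Root -> A -> D -> L2

D (Quinn): min(1, -2) = -2
E (Quinn): min(-8, -4) = -8
F (Quinn): min(-4, 5) = -4
A (Priya): max(-2, -8, -4) = -2
G (Quinn): min(-8, -3) = -8
H (Quinn): min(2, 4) = 2
J (Quinn): min(3, 8, -9) = -9
K (Quinn): min(-5, -7, 8) = -7
B (Priya): max(-8, 2, -9, -7) = 2
L (Quinn): min(0, 1, -5) = -5
M (Quinn): min(5, 3, 0) = 0
N (Quinn): min(1, 4) = 1
C (Priya): max(-5, 0, 1) = 1
Root (Quinn): min(-2, 2, 1) = -2
At Root, Quinn picks A (lowest: -2).
At A, Priya picks D (highest: -2).
At D, Quinn picks L2 (lowest: -2).
Terminal value -2.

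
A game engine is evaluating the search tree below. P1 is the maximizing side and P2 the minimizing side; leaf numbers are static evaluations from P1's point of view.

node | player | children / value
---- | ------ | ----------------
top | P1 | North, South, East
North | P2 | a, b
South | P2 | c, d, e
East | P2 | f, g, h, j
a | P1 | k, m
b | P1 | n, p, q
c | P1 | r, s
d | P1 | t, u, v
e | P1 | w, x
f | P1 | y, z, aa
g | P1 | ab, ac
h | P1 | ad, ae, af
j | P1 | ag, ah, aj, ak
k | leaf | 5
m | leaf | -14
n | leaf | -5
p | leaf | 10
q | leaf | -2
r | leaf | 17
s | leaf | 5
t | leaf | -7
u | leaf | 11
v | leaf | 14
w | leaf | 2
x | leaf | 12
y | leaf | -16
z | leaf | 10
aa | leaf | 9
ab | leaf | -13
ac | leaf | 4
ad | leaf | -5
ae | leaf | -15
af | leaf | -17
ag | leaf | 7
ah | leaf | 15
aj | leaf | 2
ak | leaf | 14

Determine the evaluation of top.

12

a (P1): max(5, -14) = 5
b (P1): max(-5, 10, -2) = 10
North (P2): min(5, 10) = 5
c (P1): max(17, 5) = 17
d (P1): max(-7, 11, 14) = 14
e (P1): max(2, 12) = 12
South (P2): min(17, 14, 12) = 12
f (P1): max(-16, 10, 9) = 10
g (P1): max(-13, 4) = 4
h (P1): max(-5, -15, -17) = -5
j (P1): max(7, 15, 2, 14) = 15
East (P2): min(10, 4, -5, 15) = -5
top (P1): max(5, 12, -5) = 12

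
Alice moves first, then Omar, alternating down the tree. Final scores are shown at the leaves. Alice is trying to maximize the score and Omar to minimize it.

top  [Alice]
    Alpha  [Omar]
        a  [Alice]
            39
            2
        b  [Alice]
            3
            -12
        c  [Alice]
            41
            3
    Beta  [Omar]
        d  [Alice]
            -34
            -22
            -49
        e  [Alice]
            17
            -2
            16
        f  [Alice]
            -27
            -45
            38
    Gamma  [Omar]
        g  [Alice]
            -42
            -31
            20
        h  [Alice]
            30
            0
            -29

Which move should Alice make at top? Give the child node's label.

Gamma

a (Alice): max(39, 2) = 39
b (Alice): max(3, -12) = 3
c (Alice): max(41, 3) = 41
Alpha (Omar): min(39, 3, 41) = 3
d (Alice): max(-34, -22, -49) = -22
e (Alice): max(17, -2, 16) = 17
f (Alice): max(-27, -45, 38) = 38
Beta (Omar): min(-22, 17, 38) = -22
g (Alice): max(-42, -31, 20) = 20
h (Alice): max(30, 0, -29) = 30
Gamma (Omar): min(20, 30) = 20
top (Alice): max(3, -22, 20) = 20
Alice at top wants the highest of {Alpha=3, Beta=-22, Gamma=20}, so chooses Gamma.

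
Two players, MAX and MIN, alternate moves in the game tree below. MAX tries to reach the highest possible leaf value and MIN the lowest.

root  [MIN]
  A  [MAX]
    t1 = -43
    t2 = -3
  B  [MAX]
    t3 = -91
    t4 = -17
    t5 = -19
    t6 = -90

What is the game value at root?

A (MAX): max(-43, -3) = -3
B (MAX): max(-91, -17, -19, -90) = -17
root (MIN): min(-3, -17) = -17

-17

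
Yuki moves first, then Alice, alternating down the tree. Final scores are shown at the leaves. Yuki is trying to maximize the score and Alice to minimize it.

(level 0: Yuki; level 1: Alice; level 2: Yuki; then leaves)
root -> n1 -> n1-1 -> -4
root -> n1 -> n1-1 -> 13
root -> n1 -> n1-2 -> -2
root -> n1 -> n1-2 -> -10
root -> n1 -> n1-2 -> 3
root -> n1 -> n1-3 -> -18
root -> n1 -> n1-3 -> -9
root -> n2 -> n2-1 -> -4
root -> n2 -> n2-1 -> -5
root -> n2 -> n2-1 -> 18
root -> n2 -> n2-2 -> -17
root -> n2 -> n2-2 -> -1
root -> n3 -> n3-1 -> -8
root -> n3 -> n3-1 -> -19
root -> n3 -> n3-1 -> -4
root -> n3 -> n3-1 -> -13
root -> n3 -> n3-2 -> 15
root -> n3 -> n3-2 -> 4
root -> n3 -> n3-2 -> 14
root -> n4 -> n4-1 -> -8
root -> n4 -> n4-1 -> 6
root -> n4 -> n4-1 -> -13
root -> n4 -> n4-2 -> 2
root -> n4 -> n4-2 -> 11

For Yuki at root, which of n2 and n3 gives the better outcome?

n2-1 (Yuki): max(-4, -5, 18) = 18
n2-2 (Yuki): max(-17, -1) = -1
n2 (Alice): min(18, -1) = -1
n3-1 (Yuki): max(-8, -19, -4, -13) = -4
n3-2 (Yuki): max(15, 4, 14) = 15
n3 (Alice): min(-4, 15) = -4
Yuki prefers the higher value; n2=-1, n3=-4. n2 is better since -1 > -4.

n2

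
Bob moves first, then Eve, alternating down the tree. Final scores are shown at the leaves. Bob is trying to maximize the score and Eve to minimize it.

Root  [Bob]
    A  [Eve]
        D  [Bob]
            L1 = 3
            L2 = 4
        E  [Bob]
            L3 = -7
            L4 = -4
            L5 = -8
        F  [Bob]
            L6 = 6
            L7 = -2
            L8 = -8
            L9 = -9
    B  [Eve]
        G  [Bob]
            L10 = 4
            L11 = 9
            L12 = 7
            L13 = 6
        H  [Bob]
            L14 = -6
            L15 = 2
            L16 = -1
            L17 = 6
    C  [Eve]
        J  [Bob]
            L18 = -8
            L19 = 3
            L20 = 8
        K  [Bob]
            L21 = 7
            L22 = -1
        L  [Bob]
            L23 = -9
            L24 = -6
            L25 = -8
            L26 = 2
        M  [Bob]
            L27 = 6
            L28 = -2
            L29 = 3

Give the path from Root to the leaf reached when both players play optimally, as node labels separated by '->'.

Root -> B -> H -> L17

D (Bob): max(3, 4) = 4
E (Bob): max(-7, -4, -8) = -4
F (Bob): max(6, -2, -8, -9) = 6
A (Eve): min(4, -4, 6) = -4
G (Bob): max(4, 9, 7, 6) = 9
H (Bob): max(-6, 2, -1, 6) = 6
B (Eve): min(9, 6) = 6
J (Bob): max(-8, 3, 8) = 8
K (Bob): max(7, -1) = 7
L (Bob): max(-9, -6, -8, 2) = 2
M (Bob): max(6, -2, 3) = 6
C (Eve): min(8, 7, 2, 6) = 2
Root (Bob): max(-4, 6, 2) = 6
At Root, Bob picks B (highest: 6).
At B, Eve picks H (lowest: 6).
At H, Bob picks L17 (highest: 6).
Terminal value 6.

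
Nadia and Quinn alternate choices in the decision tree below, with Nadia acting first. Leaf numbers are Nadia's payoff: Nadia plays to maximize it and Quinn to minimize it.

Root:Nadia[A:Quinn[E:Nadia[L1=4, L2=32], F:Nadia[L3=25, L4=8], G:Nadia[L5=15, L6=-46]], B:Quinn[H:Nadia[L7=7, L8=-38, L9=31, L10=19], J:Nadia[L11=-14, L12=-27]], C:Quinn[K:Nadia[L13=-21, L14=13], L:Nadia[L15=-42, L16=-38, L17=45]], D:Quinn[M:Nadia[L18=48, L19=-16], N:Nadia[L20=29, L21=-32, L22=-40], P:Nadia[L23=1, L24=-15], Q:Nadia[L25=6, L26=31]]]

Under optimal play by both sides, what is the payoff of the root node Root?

15

E (Nadia): max(4, 32) = 32
F (Nadia): max(25, 8) = 25
G (Nadia): max(15, -46) = 15
A (Quinn): min(32, 25, 15) = 15
H (Nadia): max(7, -38, 31, 19) = 31
J (Nadia): max(-14, -27) = -14
B (Quinn): min(31, -14) = -14
K (Nadia): max(-21, 13) = 13
L (Nadia): max(-42, -38, 45) = 45
C (Quinn): min(13, 45) = 13
M (Nadia): max(48, -16) = 48
N (Nadia): max(29, -32, -40) = 29
P (Nadia): max(1, -15) = 1
Q (Nadia): max(6, 31) = 31
D (Quinn): min(48, 29, 1, 31) = 1
Root (Nadia): max(15, -14, 13, 1) = 15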